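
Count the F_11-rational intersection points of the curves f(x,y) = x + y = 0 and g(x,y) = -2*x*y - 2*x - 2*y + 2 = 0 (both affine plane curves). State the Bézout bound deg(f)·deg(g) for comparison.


Common zeros: ∅; count = 0; Bézout bound = 2.

deg(f) = 1, deg(g) = 2, so Bézout bound = 2.
Scan x ∈ F_11. For each x, list the y ∈ F_11 with f(x, y) ≡ 0 and those with g(x, y) ≡ 0 (mod 11); the common zeros in that column are the intersection.
  x = 0: f ≡ 0 at y ∈ {0}; g ≡ 0 at y ∈ {1}; common: ∅.
  x = 1: f ≡ 0 at y ∈ {10}; g ≡ 0 at y ∈ {0}; common: ∅.
  x = 2: f ≡ 0 at y ∈ {9}; g ≡ 0 at y ∈ {7}; common: ∅.
  x = 3: f ≡ 0 at y ∈ {8}; g ≡ 0 at y ∈ {5}; common: ∅.
  x = 4: f ≡ 0 at y ∈ {7}; g ≡ 0 at y ∈ {6}; common: ∅.
  x = 5: f ≡ 0 at y ∈ {6}; g ≡ 0 at y ∈ {3}; common: ∅.
  x = 6: f ≡ 0 at y ∈ {5}; g ≡ 0 at y ∈ {4}; common: ∅.
  x = 7: f ≡ 0 at y ∈ {4}; g ≡ 0 at y ∈ {2}; common: ∅.
  x = 8: f ≡ 0 at y ∈ {3}; g ≡ 0 at y ∈ {9}; common: ∅.
  x = 9: f ≡ 0 at y ∈ {2}; g ≡ 0 at y ∈ {8}; common: ∅.
  x = 10: f ≡ 0 at y ∈ {1}; g ≡ 0 at y ∈ ∅; common: ∅.
Collecting: common zeros = ∅, so the count is 0.
Comparison with the Bézout bound: 0 ≤ 2 = deg(f)·deg(g), as expected for curves with no common component (the affine F_11-count falls short of the bound because intersections may lie at infinity, over extension fields, or carry multiplicity).


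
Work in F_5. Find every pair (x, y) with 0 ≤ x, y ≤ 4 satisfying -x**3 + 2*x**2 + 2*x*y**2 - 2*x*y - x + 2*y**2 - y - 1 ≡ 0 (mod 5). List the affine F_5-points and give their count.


Affine F_5-points: {(0, 1), (0, 2), (1, 1), (3, 2), (4, 2)}; count = 5.

For each of the 25 pairs (x, y) ∈ F_5², evaluate f(x, y) mod 5. Record the zeros.
  x = 0: [0↦4, 1↦0, 2↦0, 3↦4, 4↦2]  zeros at y ∈ {1, 2}
  x = 1: [0↦4, 1↦0, 2↦4, 3↦1, 4↦1]  zeros at y ∈ {1}
  x = 2: [0↦2, 1↦3, 2↦1, 3↦1, 4↦3]  zeros at y ∈ ∅
  x = 3: [0↦2, 1↦3, 2↦0, 3↦3, 4↦2]  zeros at y ∈ {2}
  x = 4: [0↦3, 1↦4, 2↦0, 3↦1, 4↦2]  zeros at y ∈ {2}
Collecting zeros: affine points = {(0, 1), (0, 2), (1, 1), (3, 2), (4, 2)}.
Total count |C(F_5)_aff| = 5.


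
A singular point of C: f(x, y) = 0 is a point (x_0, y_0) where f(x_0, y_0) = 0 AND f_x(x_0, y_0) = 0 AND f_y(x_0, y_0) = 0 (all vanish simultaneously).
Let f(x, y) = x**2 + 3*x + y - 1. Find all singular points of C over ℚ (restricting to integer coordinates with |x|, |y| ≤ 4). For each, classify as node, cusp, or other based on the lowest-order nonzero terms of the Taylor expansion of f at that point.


No singular points in the scanned grid; C is smooth there.

Compute partial derivatives:
  f_x = 2*x + 3.
  f_y = 1.
f_y = 1 is a nonzero constant, so f_y never vanishes: no point (x, y) can satisfy f = f_x = f_y = 0. In particular no (x, y) ∈ {−4, ..., 4}² is singular; the curve is smooth.


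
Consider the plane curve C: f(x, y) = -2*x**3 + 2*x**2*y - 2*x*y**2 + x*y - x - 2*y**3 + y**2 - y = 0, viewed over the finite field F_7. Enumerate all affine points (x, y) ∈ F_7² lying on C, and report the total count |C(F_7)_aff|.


Affine F_7-points: {(0, 0), (0, 2), (2, 1), (2, 2), (2, 6), (6, 4)}; count = 6.

For each of the 49 pairs (x, y) ∈ F_7², evaluate f(x, y) mod 7. Record the zeros.
  x = 0: [0↦0, 1↦5, 2↦0, 3↦1, 4↦3, 5↦1, 6↦4]  zeros at y ∈ {0, 2}
  x = 1: [0↦4, 1↦3, 2↦2, 3↦3, 4↦1, 5↦5, 6↦3]  zeros at y ∈ ∅
  x = 2: [0↦3, 1↦0, 2↦0, 3↦5, 4↦3, 5↦3, 6↦0]  zeros at y ∈ {1, 2, 6}
  x = 3: [0↦6, 1↦5, 2↦3, 3↦2, 4↦4, 5↦4, 6↦4]  zeros at y ∈ ∅
  x = 4: [0↦1, 1↦6, 2↦6, 3↦3, 4↦6, 5↦3, 6↦3]  zeros at y ∈ ∅
  x = 5: [0↦4, 1↦5, 2↦4, 3↦3, 4↦4, 5↦2, 6↦6]  zeros at y ∈ ∅
  x = 6: [0↦3, 1↦4, 2↦6, 3↦4, 4↦0, 5↦3, 6↦1]  zeros at y ∈ {4}
Collecting zeros: affine points = {(0, 0), (0, 2), (2, 1), (2, 2), (2, 6), (6, 4)}.
Total count |C(F_7)_aff| = 6.


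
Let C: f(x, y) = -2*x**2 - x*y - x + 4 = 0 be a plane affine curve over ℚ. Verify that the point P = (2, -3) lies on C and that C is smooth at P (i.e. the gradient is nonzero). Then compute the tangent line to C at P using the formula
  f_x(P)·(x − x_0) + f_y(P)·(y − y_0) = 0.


Tangent line at P: -6*x - 2*y + 6 = 0.

Step 1: f(2, -3) = 0, so P lies on C.
Step 2: partial derivatives
  f_x(x, y) = -4*x - y - 1, f_y(x, y) = -x.
  f_x(P) = -6, f_y(P) = -2 (gradient nonzero, so P is smooth).
Step 3: tangent line at P: -6·(x − 2) + -2·(y − -3) = 0.
Expanding: -6*x - 2*y + 6 = 0.


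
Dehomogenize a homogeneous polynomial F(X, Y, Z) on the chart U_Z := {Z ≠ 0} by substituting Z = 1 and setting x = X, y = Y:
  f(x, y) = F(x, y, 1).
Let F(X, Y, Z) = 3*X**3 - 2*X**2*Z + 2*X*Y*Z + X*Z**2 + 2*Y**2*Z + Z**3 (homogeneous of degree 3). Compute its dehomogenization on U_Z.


f(x, y) = 3*x**3 - 2*x**2 + 2*x*y + x + 2*y**2 + 1

On U_Z we set Z = 1. Each monomial c·X^i·Y^j·Z^k in F becomes c·x^i·y^j·1^k = c·x^i·y^j.
Substituting Z = 1: F(X, Y, 1) = 3*x**3 - 2*x**2 + 2*x*y + x + 2*y**2 + 1.
Note: deg(f) ≤ deg(F) = 3; strict inequality happens when F is divisible by Z (lost terms).


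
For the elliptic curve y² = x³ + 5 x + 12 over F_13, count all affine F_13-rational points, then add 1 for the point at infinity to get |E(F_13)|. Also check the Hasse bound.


Affine points = {(0, 5), (0, 8), (2, 2), (2, 11), (7, 0), (10, 3), (10, 10)}; affine count = 7; |E(F_13)| = 8.

Discriminant check: Δ ∝ 4a³ + 27b² = 4·5³ + 27·12² = 4·125 + 27·144 ≡ 7 (mod 13). Nonzero ⇒ E is nonsingular.
For each x ∈ F_13, compute rhs = x³ + 5·x + 12 mod 13, then count y ∈ F_13 with y² ≡ rhs.
  x = 0: rhs = 12, matching y values: 5, 8 (2 points).
  x = 1: rhs = 5, matching y values: none (0 points).
  x = 2: rhs = 4, matching y values: 2, 11 (2 points).
  x = 3: rhs = 2, matching y values: none (0 points).
  x = 4: rhs = 5, matching y values: none (0 points).
  x = 5: rhs = 6, matching y values: none (0 points).
  x = 6: rhs = 11, matching y values: none (0 points).
  x = 7: rhs = 0, matching y values: 0 (1 points).
  x = 8: rhs = 5, matching y values: none (0 points).
  x = 9: rhs = 6, matching y values: none (0 points).
  x = 10: rhs = 9, matching y values: 3, 10 (2 points).
  x = 11: rhs = 7, matching y values: none (0 points).
  x = 12: rhs = 6, matching y values: none (0 points).
Total affine count: 7.
Full point count |E(F_13)| = 7 + 1 = 8.
Hasse bound: |8 − (13+1)| = |-6| = 6 ≤ 2√13 ≈ 7.2111 ✓.


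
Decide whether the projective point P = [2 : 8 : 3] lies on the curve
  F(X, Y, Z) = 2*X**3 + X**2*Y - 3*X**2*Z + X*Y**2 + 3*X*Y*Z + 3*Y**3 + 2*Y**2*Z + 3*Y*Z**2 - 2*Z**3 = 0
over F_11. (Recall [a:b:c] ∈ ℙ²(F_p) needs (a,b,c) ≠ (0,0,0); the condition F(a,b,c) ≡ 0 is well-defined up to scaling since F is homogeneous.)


F(2,8,3) ≡ 1 (mod 11); P is NOT on the curve.

Evaluate F(2, 8, 3) term-by-term (mod 11).
  2*X**3 ↦ 2·8·1·1 = 16
  X**2*Y ↦ 1·4·8·1 = 32
  -3*X**2*Z ↦ -3·4·1·3 = -36
  X*Y**2 ↦ 1·2·64·1 = 128
  3*X*Y*Z ↦ 3·2·8·3 = 144
  3*Y**3 ↦ 3·1·512·1 = 1536
  2*Y**2*Z ↦ 2·1·64·3 = 384
  3*Y*Z**2 ↦ 3·1·8·9 = 216
  -2*Z**3 ↦ -2·1·1·27 = -54
Sum: F(2, 8, 3) = (16) + (32) + (-36) + (128) + (144) + (1536) + (384) + (216) + (-54) = 2366.
Reducing mod 11: 2366 ≡ 1 (mod 11).
Since F(a, b, c) ≡ 1 ≠ 0 (mod 11), P does NOT lie on the curve.


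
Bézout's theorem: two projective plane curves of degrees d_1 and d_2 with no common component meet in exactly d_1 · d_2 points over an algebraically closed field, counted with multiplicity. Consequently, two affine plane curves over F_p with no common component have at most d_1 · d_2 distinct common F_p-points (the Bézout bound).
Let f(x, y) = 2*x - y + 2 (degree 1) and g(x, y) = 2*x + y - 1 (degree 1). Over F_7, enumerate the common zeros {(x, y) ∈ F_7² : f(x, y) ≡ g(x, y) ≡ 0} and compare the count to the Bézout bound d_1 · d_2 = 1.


Common zeros: {(5, 5)}; count = 1; Bézout bound = 1.

deg(f) = 1, deg(g) = 1, so Bézout bound = 1.
Scan x ∈ F_7. For each x, list the y ∈ F_7 with f(x, y) ≡ 0 and those with g(x, y) ≡ 0 (mod 7); the common zeros in that column are the intersection.
  x = 0: f ≡ 0 at y ∈ {2}; g ≡ 0 at y ∈ {1}; common: ∅.
  x = 1: f ≡ 0 at y ∈ {4}; g ≡ 0 at y ∈ {6}; common: ∅.
  x = 2: f ≡ 0 at y ∈ {6}; g ≡ 0 at y ∈ {4}; common: ∅.
  x = 3: f ≡ 0 at y ∈ {1}; g ≡ 0 at y ∈ {2}; common: ∅.
  x = 4: f ≡ 0 at y ∈ {3}; g ≡ 0 at y ∈ {0}; common: ∅.
  x = 5: f ≡ 0 at y ∈ {5}; g ≡ 0 at y ∈ {5}; common: {5}.
  x = 6: f ≡ 0 at y ∈ {0}; g ≡ 0 at y ∈ {3}; common: ∅.
Collecting: common zeros = {(5, 5)}, so the count is 1.
Comparison with the Bézout bound: 1 ≤ 1 = deg(f)·deg(g), as expected for curves with no common component (the bound is attained).


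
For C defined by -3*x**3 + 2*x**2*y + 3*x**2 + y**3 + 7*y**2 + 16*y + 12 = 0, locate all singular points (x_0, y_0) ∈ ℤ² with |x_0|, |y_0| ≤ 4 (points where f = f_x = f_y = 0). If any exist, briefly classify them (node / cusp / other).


Singular points: {(0, -2)}; classification: node.

Compute partial derivatives:
  f_x = -9*x**2 + 4*x*y + 6*x.
  f_y = 2*x**2 + 3*y**2 + 14*y + 16.
Scan x_0 ∈ {−4, ..., 4}. For each x_0, f_y(x_0, y) is a polynomial in y; find its integer roots y ∈ {−4, ..., 4}, then test f_x and f at those candidates.
  x = -4: f_y(-4, y) = 3*y**2 + 14*y + 48; no integer root y with |y| ≤ 4.
  x = -3: f_y(-3, y) = 3*y**2 + 14*y + 34; no integer root y with |y| ≤ 4.
  x = -2: f_y(-2, y) = 3*y**2 + 14*y + 24; no integer root y with |y| ≤ 4.
  x = -1: f_y(-1, y) = 3*y**2 + 14*y + 18; no integer root y with |y| ≤ 4.
  x = 0: f_y(0, y) = 3*y**2 + 14*y + 16; vanishes at y ∈ {-2}. (0, -2): f_x = 0, f = 0 — SINGULAR.
  x = 1: f_y(1, y) = 3*y**2 + 14*y + 18; no integer root y with |y| ≤ 4.
  x = 2: f_y(2, y) = 3*y**2 + 14*y + 24; no integer root y with |y| ≤ 4.
  x = 3: f_y(3, y) = 3*y**2 + 14*y + 34; no integer root y with |y| ≤ 4.
  x = 4: f_y(4, y) = 3*y**2 + 14*y + 48; no integer root y with |y| ≤ 4.
Only singular point on the grid: (0, -2).
Classify: substitute x = 0 + u, y = -2 + v and expand: f = -3*u**3 + 2*u**2*v - u**2 + v**3 + v**2.
No constant or linear terms (consistent with a singular point). Quadratic part: -u**2 + v**2. Cubic part: -3*u**3 + 2*u**2*v + v**3.
The quadratic part v**2 - u**2 = (v − u)(v + u) splits into two distinct linear factors, so there are two distinct tangent lines y − -2 = ±(x − 0) — this is a node (ordinary double point).
Classification: node.


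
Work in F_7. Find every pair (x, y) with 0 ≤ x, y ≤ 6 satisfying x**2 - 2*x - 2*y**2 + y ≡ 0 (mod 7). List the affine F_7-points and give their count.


Affine F_7-points: {(0, 0), (0, 4), (1, 2), (2, 0), (2, 4), (3, 5), (3, 6), (4, 1), (4, 3), (5, 1), (5, 3), (6, 5), (6, 6)}; count = 13.

For each of the 49 pairs (x, y) ∈ F_7², evaluate f(x, y) mod 7. Record the zeros.
  x = 0: [0↦0, 1↦6, 2↦1, 3↦6, 4↦0, 5↦4, 6↦4]  zeros at y ∈ {0, 4}
  x = 1: [0↦6, 1↦5, 2↦0, 3↦5, 4↦6, 5↦3, 6↦3]  zeros at y ∈ {2}
  x = 2: [0↦0, 1↦6, 2↦1, 3↦6, 4↦0, 5↦4, 6↦4]  zeros at y ∈ {0, 4}
  x = 3: [0↦3, 1↦2, 2↦4, 3↦2, 4↦3, 5↦0, 6↦0]  zeros at y ∈ {5, 6}
  x = 4: [0↦1, 1↦0, 2↦2, 3↦0, 4↦1, 5↦5, 6↦5]  zeros at y ∈ {1, 3}
  x = 5: [0↦1, 1↦0, 2↦2, 3↦0, 4↦1, 5↦5, 6↦5]  zeros at y ∈ {1, 3}
  x = 6: [0↦3, 1↦2, 2↦4, 3↦2, 4↦3, 5↦0, 6↦0]  zeros at y ∈ {5, 6}
Collecting zeros: affine points = {(0, 0), (0, 4), (1, 2), (2, 0), (2, 4), (3, 5), (3, 6), (4, 1), (4, 3), (5, 1), (5, 3), (6, 5), (6, 6)}.
Total count |C(F_7)_aff| = 13.


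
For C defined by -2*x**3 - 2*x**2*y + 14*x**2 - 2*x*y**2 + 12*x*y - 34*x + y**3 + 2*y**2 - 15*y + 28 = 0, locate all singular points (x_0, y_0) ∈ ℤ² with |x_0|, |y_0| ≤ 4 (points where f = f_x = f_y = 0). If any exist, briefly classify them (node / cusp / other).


Singular points: {(2, 1)}; classification: cusp.

Compute partial derivatives:
  f_x = -6*x**2 - 4*x*y + 28*x - 2*y**2 + 12*y - 34.
  f_y = -2*x**2 - 4*x*y + 12*x + 3*y**2 + 4*y - 15.
Scan x_0 ∈ {−4, ..., 4}. For each x_0, f_y(x_0, y) is a polynomial in y; find its integer roots y ∈ {−4, ..., 4}, then test f_x and f at those candidates.
  x = -4: f_y(-4, y) = 3*y**2 + 20*y - 95; no integer root y with |y| ≤ 4.
  x = -3: f_y(-3, y) = 3*y**2 + 16*y - 69; no integer root y with |y| ≤ 4.
  x = -2: f_y(-2, y) = 3*y**2 + 12*y - 47; no integer root y with |y| ≤ 4.
  x = -1: f_y(-1, y) = 3*y**2 + 8*y - 29; no integer root y with |y| ≤ 4.
  x = 0: f_y(0, y) = 3*y**2 + 4*y - 15; vanishes at y ∈ {-3}. (0, -3): f_x = -88 ≠ 0.
  x = 1: f_y(1, y) = 3*y**2 - 5; no integer root y with |y| ≤ 4.
  x = 2: f_y(2, y) = 3*y**2 - 4*y + 1; vanishes at y ∈ {1}. (2, 1): f_x = 0, f = 0 — SINGULAR.
  x = 3: f_y(3, y) = 3*y**2 - 8*y + 3; no integer root y with |y| ≤ 4.
  x = 4: f_y(4, y) = 3*y**2 - 12*y + 1; no integer root y with |y| ≤ 4.
Only singular point on the grid: (2, 1).
Classify: substitute x = 2 + u, y = 1 + v and expand: f = -2*u**3 - 2*u**2*v - 2*u*v**2 + v**3 + v**2.
No constant or linear terms (consistent with a singular point). Quadratic part: v**2. Cubic part: -2*u**3 - 2*u**2*v - 2*u*v**2 + v**3.
The quadratic part v**2 is a perfect square, so there is a single (double) tangent line v = 0, i.e. y = 1. Restricting the cubic part to that line (v = 0) leaves -2*u**3 ≠ 0, so f is not divisible by v and the branch is v² ≈ 2*u**3 to lowest order — this is a cusp.
Classification: cusp.


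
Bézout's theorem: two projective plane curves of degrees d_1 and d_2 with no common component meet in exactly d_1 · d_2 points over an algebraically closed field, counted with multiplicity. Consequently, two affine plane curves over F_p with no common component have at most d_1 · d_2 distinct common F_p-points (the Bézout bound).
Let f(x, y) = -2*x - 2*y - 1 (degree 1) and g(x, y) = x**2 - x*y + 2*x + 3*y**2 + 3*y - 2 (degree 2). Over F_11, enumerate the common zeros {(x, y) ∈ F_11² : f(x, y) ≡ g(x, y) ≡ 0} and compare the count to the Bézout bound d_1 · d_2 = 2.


Common zeros: {(0, 5), (5, 0)}; count = 2; Bézout bound = 2.

deg(f) = 1, deg(g) = 2, so Bézout bound = 2.
Scan x ∈ F_11. For each x, list the y ∈ F_11 with f(x, y) ≡ 0 and those with g(x, y) ≡ 0 (mod 11); the common zeros in that column are the intersection.
  x = 0: f ≡ 0 at y ∈ {5}; g ≡ 0 at y ∈ {5}; common: {5}.
  x = 1: f ≡ 0 at y ∈ {4}; g ≡ 0 at y ∈ {6, 8}; common: ∅.
  x = 2: f ≡ 0 at y ∈ {3}; g ≡ 0 at y ∈ ∅; common: ∅.
  x = 3: f ≡ 0 at y ∈ {2}; g ≡ 0 at y ∈ {5, 6}; common: ∅.
  x = 4: f ≡ 0 at y ∈ {1}; g ≡ 0 at y ∈ {0, 4}; common: ∅.
  x = 5: f ≡ 0 at y ∈ {0}; g ≡ 0 at y ∈ {0, 8}; common: {0}.
  x = 6: f ≡ 0 at y ∈ {10}; g ≡ 0 at y ∈ ∅; common: ∅.
  x = 7: f ≡ 0 at y ∈ {9}; g ≡ 0 at y ∈ ∅; common: ∅.
  x = 8: f ≡ 0 at y ∈ {8}; g ≡ 0 at y ∈ ∅; common: ∅.
  x = 9: f ≡ 0 at y ∈ {7}; g ≡ 0 at y ∈ {4, 9}; common: ∅.
  x = 10: f ≡ 0 at y ∈ {6}; g ≡ 0 at y ∈ ∅; common: ∅.
Collecting: common zeros = {(0, 5), (5, 0)}, so the count is 2.
Comparison with the Bézout bound: 2 ≤ 2 = deg(f)·deg(g), as expected for curves with no common component (the bound is attained).


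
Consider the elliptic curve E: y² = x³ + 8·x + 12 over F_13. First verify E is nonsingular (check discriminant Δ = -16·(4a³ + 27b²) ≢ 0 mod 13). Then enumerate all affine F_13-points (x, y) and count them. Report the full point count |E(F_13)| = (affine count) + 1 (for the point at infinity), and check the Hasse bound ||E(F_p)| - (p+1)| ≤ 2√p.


Affine points = {(0, 5), (0, 8), (2, 6), (2, 7), (4, 2), (4, 11), (6, 4), (6, 9), (8, 4), (8, 9), (10, 0), (11, 1), (11, 12), (12, 4), (12, 9)}; affine count = 15; |E(F_13)| = 16.

Discriminant check: Δ ∝ 4a³ + 27b² = 4·8³ + 27·12² = 4·512 + 27·144 ≡ 8 (mod 13). Nonzero ⇒ E is nonsingular.
For each x ∈ F_13, compute rhs = x³ + 8·x + 12 mod 13, then count y ∈ F_13 with y² ≡ rhs.
  x = 0: rhs = 12, matching y values: 5, 8 (2 points).
  x = 1: rhs = 8, matching y values: none (0 points).
  x = 2: rhs = 10, matching y values: 6, 7 (2 points).
  x = 3: rhs = 11, matching y values: none (0 points).
  x = 4: rhs = 4, matching y values: 2, 11 (2 points).
  x = 5: rhs = 8, matching y values: none (0 points).
  x = 6: rhs = 3, matching y values: 4, 9 (2 points).
  x = 7: rhs = 8, matching y values: none (0 points).
  x = 8: rhs = 3, matching y values: 4, 9 (2 points).
  x = 9: rhs = 7, matching y values: none (0 points).
  x = 10: rhs = 0, matching y values: 0 (1 points).
  x = 11: rhs = 1, matching y values: 1, 12 (2 points).
  x = 12: rhs = 3, matching y values: 4, 9 (2 points).
Total affine count: 15.
Full point count |E(F_13)| = 15 + 1 = 16.
Hasse bound: |16 − (13+1)| = |2| = 2 ≤ 2√13 ≈ 7.2111 ✓.


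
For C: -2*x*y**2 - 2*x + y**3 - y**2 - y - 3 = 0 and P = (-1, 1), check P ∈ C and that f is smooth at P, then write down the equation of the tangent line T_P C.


Tangent line at P: -4*x + 4*y - 8 = 0.

Step 1: f(-1, 1) = 0, so P lies on C.
Step 2: partial derivatives
  f_x(x, y) = -2*y**2 - 2, f_y(x, y) = -4*x*y + 3*y**2 - 2*y - 1.
  f_x(P) = -4, f_y(P) = 4 (gradient nonzero, so P is smooth).
Step 3: tangent line at P: -4·(x − -1) + 4·(y − 1) = 0.
Expanding: -4*x + 4*y - 8 = 0.


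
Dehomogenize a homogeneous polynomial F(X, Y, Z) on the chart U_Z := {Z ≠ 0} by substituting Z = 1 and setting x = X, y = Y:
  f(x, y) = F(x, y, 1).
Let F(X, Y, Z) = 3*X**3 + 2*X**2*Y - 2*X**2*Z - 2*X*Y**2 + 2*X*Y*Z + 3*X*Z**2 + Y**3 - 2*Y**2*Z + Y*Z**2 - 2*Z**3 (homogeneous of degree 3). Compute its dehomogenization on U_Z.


f(x, y) = 3*x**3 + 2*x**2*y - 2*x**2 - 2*x*y**2 + 2*x*y + 3*x + y**3 - 2*y**2 + y - 2

On U_Z we set Z = 1. Each monomial c·X^i·Y^j·Z^k in F becomes c·x^i·y^j·1^k = c·x^i·y^j.
Substituting Z = 1: F(X, Y, 1) = 3*x**3 + 2*x**2*y - 2*x**2 - 2*x*y**2 + 2*x*y + 3*x + y**3 - 2*y**2 + y - 2.
Note: deg(f) ≤ deg(F) = 3; strict inequality happens when F is divisible by Z (lost terms).


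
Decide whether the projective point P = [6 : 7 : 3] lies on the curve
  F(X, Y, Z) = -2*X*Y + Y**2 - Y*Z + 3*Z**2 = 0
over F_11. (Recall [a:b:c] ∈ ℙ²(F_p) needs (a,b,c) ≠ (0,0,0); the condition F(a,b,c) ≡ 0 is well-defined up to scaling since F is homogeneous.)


F(6,7,3) ≡ 4 (mod 11); P is NOT on the curve.

Evaluate F(6, 7, 3) term-by-term (mod 11).
  -2*X*Y ↦ -2·6·7·1 = -84
  Y**2 ↦ 1·1·49·1 = 49
  -Y*Z ↦ -1·1·7·3 = -21
  3*Z**2 ↦ 3·1·1·9 = 27
Sum: F(6, 7, 3) = (-84) + (49) + (-21) + (27) = -29.
Reducing mod 11: -29 ≡ 4 (mod 11).
Since F(a, b, c) ≡ 4 ≠ 0 (mod 11), P does NOT lie on the curve.


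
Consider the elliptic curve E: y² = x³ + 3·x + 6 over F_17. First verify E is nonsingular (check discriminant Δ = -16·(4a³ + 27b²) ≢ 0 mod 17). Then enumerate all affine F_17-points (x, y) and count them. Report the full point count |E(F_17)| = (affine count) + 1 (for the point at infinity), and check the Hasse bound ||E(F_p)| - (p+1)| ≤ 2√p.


Affine points = {(3, 5), (3, 12), (6, 6), (6, 11), (7, 8), (7, 9), (8, 7), (8, 10), (10, 4), (10, 13), (12, 6), (12, 11), (13, 7), (13, 10), (14, 2), (14, 15), (15, 3), (15, 14), (16, 6), (16, 11)}; affine count = 20; |E(F_17)| = 21.

Discriminant check: Δ ∝ 4a³ + 27b² = 4·3³ + 27·6² = 4·27 + 27·36 ≡ 9 (mod 17). Nonzero ⇒ E is nonsingular.
For each x ∈ F_17, compute rhs = x³ + 3·x + 6 mod 17, then count y ∈ F_17 with y² ≡ rhs.
  x = 0: rhs = 6, matching y values: none (0 points).
  x = 1: rhs = 10, matching y values: none (0 points).
  x = 2: rhs = 3, matching y values: none (0 points).
  x = 3: rhs = 8, matching y values: 5, 12 (2 points).
  x = 4: rhs = 14, matching y values: none (0 points).
  x = 5: rhs = 10, matching y values: none (0 points).
  x = 6: rhs = 2, matching y values: 6, 11 (2 points).
  x = 7: rhs = 13, matching y values: 8, 9 (2 points).
  x = 8: rhs = 15, matching y values: 7, 10 (2 points).
  x = 9: rhs = 14, matching y values: none (0 points).
  x = 10: rhs = 16, matching y values: 4, 13 (2 points).
  x = 11: rhs = 10, matching y values: none (0 points).
  x = 12: rhs = 2, matching y values: 6, 11 (2 points).
  x = 13: rhs = 15, matching y values: 7, 10 (2 points).
  x = 14: rhs = 4, matching y values: 2, 15 (2 points).
  x = 15: rhs = 9, matching y values: 3, 14 (2 points).
  x = 16: rhs = 2, matching y values: 6, 11 (2 points).
Total affine count: 20.
Full point count |E(F_17)| = 20 + 1 = 21.
Hasse bound: |21 − (17+1)| = |3| = 3 ≤ 2√17 ≈ 8.2462 ✓.


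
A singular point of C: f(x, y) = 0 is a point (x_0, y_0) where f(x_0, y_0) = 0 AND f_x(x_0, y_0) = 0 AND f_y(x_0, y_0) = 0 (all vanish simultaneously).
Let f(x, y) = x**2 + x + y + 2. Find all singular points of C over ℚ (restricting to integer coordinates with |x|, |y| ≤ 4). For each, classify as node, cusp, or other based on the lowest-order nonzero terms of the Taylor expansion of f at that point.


No singular points in the scanned grid; C is smooth there.

Compute partial derivatives:
  f_x = 2*x + 1.
  f_y = 1.
f_y = 1 is a nonzero constant, so f_y never vanishes: no point (x, y) can satisfy f = f_x = f_y = 0. In particular no (x, y) ∈ {−4, ..., 4}² is singular; the curve is smooth.


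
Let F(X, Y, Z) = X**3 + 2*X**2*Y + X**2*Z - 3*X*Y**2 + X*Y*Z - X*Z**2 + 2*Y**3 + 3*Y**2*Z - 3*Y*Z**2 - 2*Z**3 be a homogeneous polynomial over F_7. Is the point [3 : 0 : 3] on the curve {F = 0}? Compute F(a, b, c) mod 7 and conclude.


F(3,0,3) ≡ 1 (mod 7); P is NOT on the curve.

Evaluate F(3, 0, 3) term-by-term (mod 7).
  X**3 ↦ 1·27·1·1 = 27
  2*X**2*Y ↦ 2·9·0·1 = 0
  X**2*Z ↦ 1·9·1·3 = 27
  -3*X*Y**2 ↦ -3·3·0·1 = 0
  X*Y*Z ↦ 1·3·0·3 = 0
  -X*Z**2 ↦ -1·3·1·9 = -27
  2*Y**3 ↦ 2·1·0·1 = 0
  3*Y**2*Z ↦ 3·1·0·3 = 0
  -3*Y*Z**2 ↦ -3·1·0·9 = 0
  -2*Z**3 ↦ -2·1·1·27 = -54
Sum: F(3, 0, 3) = (27) + (0) + (27) + (0) + (0) + (-27) + (0) + (0) + (0) + (-54) = -27.
Reducing mod 7: -27 ≡ 1 (mod 7).
Since F(a, b, c) ≡ 1 ≠ 0 (mod 7), P does NOT lie on the curve.


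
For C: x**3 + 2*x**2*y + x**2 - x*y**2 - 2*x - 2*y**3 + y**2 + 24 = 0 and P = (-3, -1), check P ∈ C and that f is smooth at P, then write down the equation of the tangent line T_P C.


Tangent line at P: 30*x + 4*y + 94 = 0.

Step 1: f(-3, -1) = 0, so P lies on C.
Step 2: partial derivatives
  f_x(x, y) = 3*x**2 + 4*x*y + 2*x - y**2 - 2, f_y(x, y) = 2*x**2 - 2*x*y - 6*y**2 + 2*y.
  f_x(P) = 30, f_y(P) = 4 (gradient nonzero, so P is smooth).
Step 3: tangent line at P: 30·(x − -3) + 4·(y − -1) = 0.
Expanding: 30*x + 4*y + 94 = 0.


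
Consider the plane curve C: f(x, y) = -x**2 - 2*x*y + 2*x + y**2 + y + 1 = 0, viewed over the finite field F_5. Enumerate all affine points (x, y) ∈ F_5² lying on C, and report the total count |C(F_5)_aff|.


Affine F_5-points: {(2, 4)}; count = 1.

For each of the 25 pairs (x, y) ∈ F_5², evaluate f(x, y) mod 5. Record the zeros.
  x = 0: [0↦1, 1↦3, 2↦2, 3↦3, 4↦1]  zeros at y ∈ ∅
  x = 1: [0↦2, 1↦2, 2↦4, 3↦3, 4↦4]  zeros at y ∈ ∅
  x = 2: [0↦1, 1↦4, 2↦4, 3↦1, 4↦0]  zeros at y ∈ {4}
  x = 3: [0↦3, 1↦4, 2↦2, 3↦2, 4↦4]  zeros at y ∈ ∅
  x = 4: [0↦3, 1↦2, 2↦3, 3↦1, 4↦1]  zeros at y ∈ ∅
Collecting zeros: affine points = {(2, 4)}.
Total count |C(F_5)_aff| = 1.


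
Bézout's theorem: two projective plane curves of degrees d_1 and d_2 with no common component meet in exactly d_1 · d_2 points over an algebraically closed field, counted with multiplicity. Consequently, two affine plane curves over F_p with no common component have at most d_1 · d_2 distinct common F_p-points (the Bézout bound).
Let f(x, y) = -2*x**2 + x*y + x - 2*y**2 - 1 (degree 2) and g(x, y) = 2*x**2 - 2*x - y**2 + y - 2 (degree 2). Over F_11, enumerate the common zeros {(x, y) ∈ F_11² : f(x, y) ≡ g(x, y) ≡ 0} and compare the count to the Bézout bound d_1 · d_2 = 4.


Common zeros: {(0, 7), (2, 2), (2, 10), (8, 0)}; count = 4; Bézout bound = 4.

deg(f) = 2, deg(g) = 2, so Bézout bound = 4.
Scan x ∈ F_11. For each x, list the y ∈ F_11 with f(x, y) ≡ 0 and those with g(x, y) ≡ 0 (mod 11); the common zeros in that column are the intersection.
  x = 0: f ≡ 0 at y ∈ {4, 7}; g ≡ 0 at y ∈ {5, 7}; common: {7}.
  x = 1: f ≡ 0 at y ∈ ∅; g ≡ 0 at y ∈ {5, 7}; common: ∅.
  x = 2: f ≡ 0 at y ∈ {2, 10}; g ≡ 0 at y ∈ {2, 10}; common: {2, 10}.
  x = 3: f ≡ 0 at y ∈ ∅; g ≡ 0 at y ∈ ∅; common: ∅.
  x = 4: f ≡ 0 at y ∈ {6, 7}; g ≡ 0 at y ∈ {0, 1}; common: ∅.
  x = 5: f ≡ 0 at y ∈ {2, 6}; g ≡ 0 at y ∈ ∅; common: ∅.
  x = 6: f ≡ 0 at y ∈ ∅; g ≡ 0 at y ∈ ∅; common: ∅.
  x = 7: f ≡ 0 at y ∈ ∅; g ≡ 0 at y ∈ ∅; common: ∅.
  x = 8: f ≡ 0 at y ∈ {0, 4}; g ≡ 0 at y ∈ {0, 1}; common: {0}.
  x = 9: f ≡ 0 at y ∈ {0, 10}; g ≡ 0 at y ∈ ∅; common: ∅.
  x = 10: f ≡ 0 at y ∈ ∅; g ≡ 0 at y ∈ {2, 10}; common: ∅.
Collecting: common zeros = {(0, 7), (2, 2), (2, 10), (8, 0)}, so the count is 4.
Comparison with the Bézout bound: 4 ≤ 4 = deg(f)·deg(g), as expected for curves with no common component (the bound is attained).


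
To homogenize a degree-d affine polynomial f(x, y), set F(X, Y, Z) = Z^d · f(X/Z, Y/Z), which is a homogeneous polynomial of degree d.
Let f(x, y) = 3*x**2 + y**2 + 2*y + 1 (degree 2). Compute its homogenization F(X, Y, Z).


F(X, Y, Z) = 3*X**2 + Y**2 + 2*Y*Z + Z**2

deg(f) = 2.
Substitute x = X/Z, y = Y/Z into f, then multiply by Z^2.
  monomial 3·x^2·y^0 ↦ 3·X^2·Y^0·Z^0.
  monomial 1·x^0·y^2 ↦ 1·X^0·Y^2·Z^0.
  monomial 2·x^0·y^1 ↦ 2·X^0·Y^1·Z^1.
  monomial 1·x^0·y^0 ↦ 1·X^0·Y^0·Z^2.
Collecting: F(X, Y, Z) = 3*X**2 + Y**2 + 2*Y*Z + Z**2.


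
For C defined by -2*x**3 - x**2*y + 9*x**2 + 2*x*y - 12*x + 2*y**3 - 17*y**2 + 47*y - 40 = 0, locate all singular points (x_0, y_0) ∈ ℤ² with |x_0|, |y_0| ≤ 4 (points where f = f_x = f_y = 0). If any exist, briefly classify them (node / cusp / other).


Singular points: {(1, 3)}; classification: cusp.

Compute partial derivatives:
  f_x = -6*x**2 - 2*x*y + 18*x + 2*y - 12.
  f_y = -x**2 + 2*x + 6*y**2 - 34*y + 47.
Scan x_0 ∈ {−4, ..., 4}. For each x_0, f_y(x_0, y) is a polynomial in y; find its integer roots y ∈ {−4, ..., 4}, then test f_x and f at those candidates.
  x = -4: f_y(-4, y) = 6*y**2 - 34*y + 23; no integer root y with |y| ≤ 4.
  x = -3: f_y(-3, y) = 6*y**2 - 34*y + 32; no integer root y with |y| ≤ 4.
  x = -2: f_y(-2, y) = 6*y**2 - 34*y + 39; no integer root y with |y| ≤ 4.
  x = -1: f_y(-1, y) = 6*y**2 - 34*y + 44; vanishes at y ∈ {2}. (-1, 2): f_x = -28 ≠ 0.
  x = 0: f_y(0, y) = 6*y**2 - 34*y + 47; no integer root y with |y| ≤ 4.
  x = 1: f_y(1, y) = 6*y**2 - 34*y + 48; vanishes at y ∈ {3}. (1, 3): f_x = 0, f = 0 — SINGULAR.
  x = 2: f_y(2, y) = 6*y**2 - 34*y + 47; no integer root y with |y| ≤ 4.
  x = 3: f_y(3, y) = 6*y**2 - 34*y + 44; vanishes at y ∈ {2}. (3, 2): f_x = -20 ≠ 0.
  x = 4: f_y(4, y) = 6*y**2 - 34*y + 39; no integer root y with |y| ≤ 4.
Only singular point on the grid: (1, 3).
Classify: substitute x = 1 + u, y = 3 + v and expand: f = -2*u**3 - u**2*v + 2*v**3 + v**2.
No constant or linear terms (consistent with a singular point). Quadratic part: v**2. Cubic part: -2*u**3 - u**2*v + 2*v**3.
The quadratic part v**2 is a perfect square, so there is a single (double) tangent line v = 0, i.e. y = 3. Restricting the cubic part to that line (v = 0) leaves -2*u**3 ≠ 0, so f is not divisible by v and the branch is v² ≈ 2*u**3 to lowest order — this is a cusp.
Classification: cusp.


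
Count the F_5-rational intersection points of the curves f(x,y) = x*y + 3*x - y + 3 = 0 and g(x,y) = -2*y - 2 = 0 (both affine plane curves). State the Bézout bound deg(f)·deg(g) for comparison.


Common zeros: {(3, 4)}; count = 1; Bézout bound = 2.

deg(f) = 2, deg(g) = 1, so Bézout bound = 2.
Scan x ∈ F_5. For each x, list the y ∈ F_5 with f(x, y) ≡ 0 and those with g(x, y) ≡ 0 (mod 5); the common zeros in that column are the intersection.
  x = 0: f ≡ 0 at y ∈ {3}; g ≡ 0 at y ∈ {4}; common: ∅.
  x = 1: f ≡ 0 at y ∈ ∅; g ≡ 0 at y ∈ {4}; common: ∅.
  x = 2: f ≡ 0 at y ∈ {1}; g ≡ 0 at y ∈ {4}; common: ∅.
  x = 3: f ≡ 0 at y ∈ {4}; g ≡ 0 at y ∈ {4}; common: {4}.
  x = 4: f ≡ 0 at y ∈ {0}; g ≡ 0 at y ∈ {4}; common: ∅.
Collecting: common zeros = {(3, 4)}, so the count is 1.
Comparison with the Bézout bound: 1 ≤ 2 = deg(f)·deg(g), as expected for curves with no common component (the affine F_5-count falls short of the bound because intersections may lie at infinity, over extension fields, or carry multiplicity).


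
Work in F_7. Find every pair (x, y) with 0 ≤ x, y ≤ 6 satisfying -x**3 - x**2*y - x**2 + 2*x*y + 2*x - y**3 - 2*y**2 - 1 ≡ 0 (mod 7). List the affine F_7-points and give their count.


Affine F_7-points: {(2, 4), (4, 1), (4, 2), (5, 3)}; count = 4.

For each of the 49 pairs (x, y) ∈ F_7², evaluate f(x, y) mod 7. Record the zeros.
  x = 0: [0↦6, 1↦3, 2↦4, 3↦3, 4↦1, 5↦6, 6↦5]  zeros at y ∈ ∅
  x = 1: [0↦6, 1↦4, 2↦6, 3↦6, 4↦5, 5↦4, 6↦4]  zeros at y ∈ ∅
  x = 2: [0↦5, 1↦2, 2↦3, 3↦2, 4↦0, 5↦5, 6↦4]  zeros at y ∈ {4}
  x = 3: [0↦4, 1↦5, 2↦3, 3↦6, 4↦1, 5↦3, 6↦6]  zeros at y ∈ ∅
  x = 4: [0↦4, 1↦0, 2↦0, 3↦5, 4↦2, 5↦6, 6↦4]  zeros at y ∈ {1, 2}
  x = 5: [0↦6, 1↦2, 2↦2, 3↦0, 4↦4, 5↦1, 6↦6]  zeros at y ∈ {3}
  x = 6: [0↦4, 1↦5, 2↦3, 3↦6, 4↦1, 5↦3, 6↦6]  zeros at y ∈ ∅
Collecting zeros: affine points = {(2, 4), (4, 1), (4, 2), (5, 3)}.
Total count |C(F_7)_aff| = 4.


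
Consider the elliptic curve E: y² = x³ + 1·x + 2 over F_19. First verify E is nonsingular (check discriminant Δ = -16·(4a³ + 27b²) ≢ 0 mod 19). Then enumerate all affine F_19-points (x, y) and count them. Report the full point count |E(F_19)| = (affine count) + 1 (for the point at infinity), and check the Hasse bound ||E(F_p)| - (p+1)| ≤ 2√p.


Affine points = {(1, 2), (1, 17), (8, 3), (8, 16), (10, 9), (10, 10), (14, 9), (14, 10), (17, 7), (17, 12), (18, 0)}; affine count = 11; |E(F_19)| = 12.

Discriminant check: Δ ∝ 4a³ + 27b² = 4·1³ + 27·2² = 4·1 + 27·4 ≡ 17 (mod 19). Nonzero ⇒ E is nonsingular.
For each x ∈ F_19, compute rhs = x³ + 1·x + 2 mod 19, then count y ∈ F_19 with y² ≡ rhs.
  x = 0: rhs = 2, matching y values: none (0 points).
  x = 1: rhs = 4, matching y values: 2, 17 (2 points).
  x = 2: rhs = 12, matching y values: none (0 points).
  x = 3: rhs = 13, matching y values: none (0 points).
  x = 4: rhs = 13, matching y values: none (0 points).
  x = 5: rhs = 18, matching y values: none (0 points).
  x = 6: rhs = 15, matching y values: none (0 points).
  x = 7: rhs = 10, matching y values: none (0 points).
  x = 8: rhs = 9, matching y values: 3, 16 (2 points).
  x = 9: rhs = 18, matching y values: none (0 points).
  x = 10: rhs = 5, matching y values: 9, 10 (2 points).
  x = 11: rhs = 14, matching y values: none (0 points).
  x = 12: rhs = 13, matching y values: none (0 points).
  x = 13: rhs = 8, matching y values: none (0 points).
  x = 14: rhs = 5, matching y values: 9, 10 (2 points).
  x = 15: rhs = 10, matching y values: none (0 points).
  x = 16: rhs = 10, matching y values: none (0 points).
  x = 17: rhs = 11, matching y values: 7, 12 (2 points).
  x = 18: rhs = 0, matching y values: 0 (1 points).
Total affine count: 11.
Full point count |E(F_19)| = 11 + 1 = 12.
Hasse bound: |12 − (19+1)| = |-8| = 8 ≤ 2√19 ≈ 8.7178 ✓.


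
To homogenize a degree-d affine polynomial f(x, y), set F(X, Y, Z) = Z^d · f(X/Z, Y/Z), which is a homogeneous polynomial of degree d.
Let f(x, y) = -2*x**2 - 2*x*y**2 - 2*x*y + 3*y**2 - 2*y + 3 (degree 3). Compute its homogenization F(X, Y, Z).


F(X, Y, Z) = -2*X**2*Z - 2*X*Y**2 - 2*X*Y*Z + 3*Y**2*Z - 2*Y*Z**2 + 3*Z**3

deg(f) = 3.
Substitute x = X/Z, y = Y/Z into f, then multiply by Z^3.
  monomial -2·x^2·y^0 ↦ -2·X^2·Y^0·Z^1.
  monomial -2·x^1·y^2 ↦ -2·X^1·Y^2·Z^0.
  monomial -2·x^1·y^1 ↦ -2·X^1·Y^1·Z^1.
  monomial 3·x^0·y^2 ↦ 3·X^0·Y^2·Z^1.
  monomial -2·x^0·y^1 ↦ -2·X^0·Y^1·Z^2.
  monomial 3·x^0·y^0 ↦ 3·X^0·Y^0·Z^3.
Collecting: F(X, Y, Z) = -2*X**2*Z - 2*X*Y**2 - 2*X*Y*Z + 3*Y**2*Z - 2*Y*Z**2 + 3*Z**3.


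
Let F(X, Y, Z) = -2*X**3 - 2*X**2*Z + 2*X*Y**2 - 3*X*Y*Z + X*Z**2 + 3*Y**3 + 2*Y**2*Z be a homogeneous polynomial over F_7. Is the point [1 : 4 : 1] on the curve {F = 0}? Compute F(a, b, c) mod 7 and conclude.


F(1,4,1) ≡ 3 (mod 7); P is NOT on the curve.

Evaluate F(1, 4, 1) term-by-term (mod 7).
  -2*X**3 ↦ -2·1·1·1 = -2
  -2*X**2*Z ↦ -2·1·1·1 = -2
  2*X*Y**2 ↦ 2·1·16·1 = 32
  -3*X*Y*Z ↦ -3·1·4·1 = -12
  X*Z**2 ↦ 1·1·1·1 = 1
  3*Y**3 ↦ 3·1·64·1 = 192
  2*Y**2*Z ↦ 2·1·16·1 = 32
Sum: F(1, 4, 1) = (-2) + (-2) + (32) + (-12) + (1) + (192) + (32) = 241.
Reducing mod 7: 241 ≡ 3 (mod 7).
Since F(a, b, c) ≡ 3 ≠ 0 (mod 7), P does NOT lie on the curve.


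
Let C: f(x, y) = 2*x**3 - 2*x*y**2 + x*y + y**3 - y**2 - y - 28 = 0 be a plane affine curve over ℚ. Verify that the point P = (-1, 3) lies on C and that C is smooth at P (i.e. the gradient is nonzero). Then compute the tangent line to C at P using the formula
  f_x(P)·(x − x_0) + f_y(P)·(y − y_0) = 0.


Tangent line at P: -9*x + 31*y - 102 = 0.

Step 1: f(-1, 3) = 0, so P lies on C.
Step 2: partial derivatives
  f_x(x, y) = 6*x**2 - 2*y**2 + y, f_y(x, y) = -4*x*y + x + 3*y**2 - 2*y - 1.
  f_x(P) = -9, f_y(P) = 31 (gradient nonzero, so P is smooth).
Step 3: tangent line at P: -9·(x − -1) + 31·(y − 3) = 0.
Expanding: -9*x + 31*y - 102 = 0.


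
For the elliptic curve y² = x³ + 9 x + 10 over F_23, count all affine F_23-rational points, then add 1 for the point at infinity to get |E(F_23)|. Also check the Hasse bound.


Affine points = {(2, 6), (2, 17), (3, 8), (3, 15), (4, 8), (4, 15), (6, 2), (6, 21), (7, 5), (7, 18), (12, 11), (12, 12), (13, 1), (13, 22), (15, 1), (15, 22), (16, 8), (16, 15), (17, 4), (17, 19), (18, 1), (18, 22), (19, 5), (19, 18), (20, 5), (20, 18), (22, 0)}; affine count = 27; |E(F_23)| = 28.

Discriminant check: Δ ∝ 4a³ + 27b² = 4·9³ + 27·10² = 4·729 + 27·100 ≡ 4 (mod 23). Nonzero ⇒ E is nonsingular.
For each x ∈ F_23, compute rhs = x³ + 9·x + 10 mod 23, then count y ∈ F_23 with y² ≡ rhs.
  x = 0: rhs = 10, matching y values: none (0 points).
  x = 1: rhs = 20, matching y values: none (0 points).
  x = 2: rhs = 13, matching y values: 6, 17 (2 points).
  x = 3: rhs = 18, matching y values: 8, 15 (2 points).
  x = 4: rhs = 18, matching y values: 8, 15 (2 points).
  x = 5: rhs = 19, matching y values: none (0 points).
  x = 6: rhs = 4, matching y values: 2, 21 (2 points).
  x = 7: rhs = 2, matching y values: 5, 18 (2 points).
  x = 8: rhs = 19, matching y values: none (0 points).
  x = 9: rhs = 15, matching y values: none (0 points).
  x = 10: rhs = 19, matching y values: none (0 points).
  x = 11: rhs = 14, matching y values: none (0 points).
  x = 12: rhs = 6, matching y values: 11, 12 (2 points).
  x = 13: rhs = 1, matching y values: 1, 22 (2 points).
  x = 14: rhs = 5, matching y values: none (0 points).
  x = 15: rhs = 1, matching y values: 1, 22 (2 points).
  x = 16: rhs = 18, matching y values: 8, 15 (2 points).
  x = 17: rhs = 16, matching y values: 4, 19 (2 points).
  x = 18: rhs = 1, matching y values: 1, 22 (2 points).
  x = 19: rhs = 2, matching y values: 5, 18 (2 points).
  x = 20: rhs = 2, matching y values: 5, 18 (2 points).
  x = 21: rhs = 7, matching y values: none (0 points).
  x = 22: rhs = 0, matching y values: 0 (1 points).
Total affine count: 27.
Full point count |E(F_23)| = 27 + 1 = 28.
Hasse bound: |28 − (23+1)| = |4| = 4 ≤ 2√23 ≈ 9.5917 ✓.


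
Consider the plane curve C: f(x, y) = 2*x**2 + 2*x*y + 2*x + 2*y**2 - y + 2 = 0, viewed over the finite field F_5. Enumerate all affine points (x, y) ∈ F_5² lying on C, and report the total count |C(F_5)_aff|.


Affine F_5-points: {(0, 4)}; count = 1.

For each of the 25 pairs (x, y) ∈ F_5², evaluate f(x, y) mod 5. Record the zeros.
  x = 0: [0↦2, 1↦3, 2↦3, 3↦2, 4↦0]  zeros at y ∈ {4}
  x = 1: [0↦1, 1↦4, 2↦1, 3↦2, 4↦2]  zeros at y ∈ ∅
  x = 2: [0↦4, 1↦4, 2↦3, 3↦1, 4↦3]  zeros at y ∈ ∅
  x = 3: [0↦1, 1↦3, 2↦4, 3↦4, 4↦3]  zeros at y ∈ ∅
  x = 4: [0↦2, 1↦1, 2↦4, 3↦1, 4↦2]  zeros at y ∈ ∅
Collecting zeros: affine points = {(0, 4)}.
Total count |C(F_5)_aff| = 1.


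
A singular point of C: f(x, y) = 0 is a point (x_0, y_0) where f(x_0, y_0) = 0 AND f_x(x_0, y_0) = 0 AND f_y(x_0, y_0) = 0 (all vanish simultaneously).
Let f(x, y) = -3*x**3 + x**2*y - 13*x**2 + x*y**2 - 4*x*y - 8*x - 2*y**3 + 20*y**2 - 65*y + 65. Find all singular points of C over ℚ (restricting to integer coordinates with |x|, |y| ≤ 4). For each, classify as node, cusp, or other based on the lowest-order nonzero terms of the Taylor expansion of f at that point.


Singular points: {(-1, 3)}; classification: node.

Compute partial derivatives:
  f_x = -9*x**2 + 2*x*y - 26*x + y**2 - 4*y - 8.
  f_y = x**2 + 2*x*y - 4*x - 6*y**2 + 40*y - 65.
Scan x_0 ∈ {−4, ..., 4}. For each x_0, f_y(x_0, y) is a polynomial in y; find its integer roots y ∈ {−4, ..., 4}, then test f_x and f at those candidates.
  x = -4: f_y(-4, y) = -6*y**2 + 32*y - 33; no integer root y with |y| ≤ 4.
  x = -3: f_y(-3, y) = -6*y**2 + 34*y - 44; vanishes at y ∈ {2}. (-3, 2): f_x = -27 ≠ 0.
  x = -2: f_y(-2, y) = -6*y**2 + 36*y - 53; no integer root y with |y| ≤ 4.
  x = -1: f_y(-1, y) = -6*y**2 + 38*y - 60; vanishes at y ∈ {3}. (-1, 3): f_x = 0, f = 0 — SINGULAR.
  x = 0: f_y(0, y) = -6*y**2 + 40*y - 65; no integer root y with |y| ≤ 4.
  x = 1: f_y(1, y) = -6*y**2 + 42*y - 68; no integer root y with |y| ≤ 4.
  x = 2: f_y(2, y) = -6*y**2 + 44*y - 69; no integer root y with |y| ≤ 4.
  x = 3: f_y(3, y) = -6*y**2 + 46*y - 68; vanishes at y ∈ {2}. (3, 2): f_x = -159 ≠ 0.
  x = 4: f_y(4, y) = -6*y**2 + 48*y - 65; no integer root y with |y| ≤ 4.
Only singular point on the grid: (-1, 3).
Classify: substitute x = -1 + u, y = 3 + v and expand: f = -3*u**3 + u**2*v - u**2 + u*v**2 - 2*v**3 + v**2.
No constant or linear terms (consistent with a singular point). Quadratic part: -u**2 + v**2. Cubic part: -3*u**3 + u**2*v + u*v**2 - 2*v**3.
The quadratic part v**2 - u**2 = (v − u)(v + u) splits into two distinct linear factors, so there are two distinct tangent lines y − 3 = ±(x − -1) — this is a node (ordinary double point).
Classification: node.


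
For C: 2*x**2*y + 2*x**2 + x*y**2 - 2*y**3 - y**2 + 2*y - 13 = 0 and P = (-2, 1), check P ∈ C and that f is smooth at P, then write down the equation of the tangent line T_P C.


Tangent line at P: -15*x - 2*y - 28 = 0.

Step 1: f(-2, 1) = 0, so P lies on C.
Step 2: partial derivatives
  f_x(x, y) = 4*x*y + 4*x + y**2, f_y(x, y) = 2*x**2 + 2*x*y - 6*y**2 - 2*y + 2.
  f_x(P) = -15, f_y(P) = -2 (gradient nonzero, so P is smooth).
Step 3: tangent line at P: -15·(x − -2) + -2·(y − 1) = 0.
Expanding: -15*x - 2*y - 28 = 0.


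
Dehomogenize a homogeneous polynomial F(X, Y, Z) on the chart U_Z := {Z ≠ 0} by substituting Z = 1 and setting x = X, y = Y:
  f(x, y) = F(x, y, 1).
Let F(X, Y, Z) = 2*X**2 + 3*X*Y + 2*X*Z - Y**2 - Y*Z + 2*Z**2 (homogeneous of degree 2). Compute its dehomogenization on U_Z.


f(x, y) = 2*x**2 + 3*x*y + 2*x - y**2 - y + 2

On U_Z we set Z = 1. Each monomial c·X^i·Y^j·Z^k in F becomes c·x^i·y^j·1^k = c·x^i·y^j.
Substituting Z = 1: F(X, Y, 1) = 2*x**2 + 3*x*y + 2*x - y**2 - y + 2.
Note: deg(f) ≤ deg(F) = 2; strict inequality happens when F is divisible by Z (lost terms).


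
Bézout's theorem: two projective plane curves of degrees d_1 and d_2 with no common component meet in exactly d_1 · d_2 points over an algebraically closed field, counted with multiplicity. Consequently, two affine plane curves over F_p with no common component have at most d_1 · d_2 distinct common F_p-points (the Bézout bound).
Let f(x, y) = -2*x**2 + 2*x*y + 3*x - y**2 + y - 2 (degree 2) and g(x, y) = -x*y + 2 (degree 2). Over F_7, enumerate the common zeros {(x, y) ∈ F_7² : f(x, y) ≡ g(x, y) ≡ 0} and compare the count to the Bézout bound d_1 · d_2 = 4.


Common zeros: {(2, 1), (5, 6)}; count = 2; Bézout bound = 4.

deg(f) = 2, deg(g) = 2, so Bézout bound = 4.
Scan x ∈ F_7. For each x, list the y ∈ F_7 with f(x, y) ≡ 0 and those with g(x, y) ≡ 0 (mod 7); the common zeros in that column are the intersection.
  x = 0: f ≡ 0 at y ∈ {4}; g ≡ 0 at y ∈ ∅; common: ∅.
  x = 1: f ≡ 0 at y ∈ ∅; g ≡ 0 at y ∈ {2}; common: ∅.
  x = 2: f ≡ 0 at y ∈ {1, 4}; g ≡ 0 at y ∈ {1}; common: {1}.
  x = 3: f ≡ 0 at y ∈ ∅; g ≡ 0 at y ∈ {3}; common: ∅.
  x = 4: f ≡ 0 at y ∈ {1}; g ≡ 0 at y ∈ {4}; common: ∅.
  x = 5: f ≡ 0 at y ∈ {5, 6}; g ≡ 0 at y ∈ {6}; common: {6}.
  x = 6: f ≡ 0 at y ∈ {0, 6}; g ≡ 0 at y ∈ {5}; common: ∅.
Collecting: common zeros = {(2, 1), (5, 6)}, so the count is 2.
Comparison with the Bézout bound: 2 ≤ 4 = deg(f)·deg(g), as expected for curves with no common component (the affine F_7-count falls short of the bound because intersections may lie at infinity, over extension fields, or carry multiplicity).
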